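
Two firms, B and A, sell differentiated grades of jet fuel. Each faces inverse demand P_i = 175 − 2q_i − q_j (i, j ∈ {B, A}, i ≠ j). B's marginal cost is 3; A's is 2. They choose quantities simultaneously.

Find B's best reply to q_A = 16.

39

Firm B's profit: π = q_B(175 − 2q_B − q_A) − 3q_B.
∂π/∂q_B = 172 − 4q_B − q_A = 0 ⇒ q_B = 43 − 0.25q_A.
At q_A = 16: q_B = 43 − 0.25·16 = 39.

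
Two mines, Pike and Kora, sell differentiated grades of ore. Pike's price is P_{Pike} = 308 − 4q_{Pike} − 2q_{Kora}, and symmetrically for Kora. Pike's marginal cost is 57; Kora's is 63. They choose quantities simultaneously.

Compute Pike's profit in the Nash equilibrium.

2560.36

Mine Pike's profit: π = q_{Pike}(308 − 4q_{Pike} − 2q_{Kora}) − 57q_{Pike}.
∂π/∂q_{Pike} = 251 − 8q_{Pike} − 2q_{Kora} = 0 ⇒ q_{Pike} = 31.375 − 0.25q_{Kora}.
Similarly q_{Kora} = 30.625 − 0.25q_{Pike}.
Substituting the second reaction function into the first: q_{Pike} = 31.375 − 0.25(30.625 − 0.25q_{Pike}), which gives 0.9375q_{Pike} = 759/32 ⇒ q_{Pike} = 25.3.
Then q_{Kora} = 30.625 − 0.25·25.3 = 24.3.
P_{Pike} = 308 − 4·25.3 − 2·24.3 = 158.2.
Profit = (158.2 − 57)·25.3 = 2560.36.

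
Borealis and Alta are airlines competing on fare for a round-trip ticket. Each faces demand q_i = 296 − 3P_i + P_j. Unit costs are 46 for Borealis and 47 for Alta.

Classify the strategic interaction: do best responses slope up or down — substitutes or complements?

strategic complements

Borealis's profit: π = (P_{Borealis} − 46)(296 − 3P_{Borealis} + P_{Alta}).
∂π/∂P_{Borealis} = 434 − 6P_{Borealis} + P_{Alta} = 0 ⇒ P_{Borealis} = 217/3 + (1/6)P_{Alta}.
The best-response slope dP_{Borealis}/dP_{Alta} = 1/6 > 0: the reaction function is upward-sloping, so the choices are strategic complements.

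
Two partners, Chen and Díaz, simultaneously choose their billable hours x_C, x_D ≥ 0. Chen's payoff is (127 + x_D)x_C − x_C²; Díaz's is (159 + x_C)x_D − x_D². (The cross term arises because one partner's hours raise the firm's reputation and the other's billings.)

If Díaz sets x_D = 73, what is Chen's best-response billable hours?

Expanding Chen's payoff: 127x_C + x_Dx_C − x_C².
∂π/∂x_C = 127 + x_D − 2x_C = 0, so x_C = 63.5 + 0.5x_D.
At x_D = 73: x_C = 63.5 + 0.5·73 = 100.

100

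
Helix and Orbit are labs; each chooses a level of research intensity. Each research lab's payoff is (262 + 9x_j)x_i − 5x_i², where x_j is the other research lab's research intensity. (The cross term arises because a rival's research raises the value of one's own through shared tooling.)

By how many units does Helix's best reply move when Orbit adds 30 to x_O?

27

Helix's payoff is (262 + 9x_O)x_H − 5x_H².
∂π/∂x_H = 262 + 9x_O − 10x_H = 0, so x_H = 26.2 + 0.9x_O.
The reaction-function slope is 0.9, so a 30-unit rise in x_O moves x_H by 0.9 × 30 = 27. Helix's best response rises — the actions are strategic complements.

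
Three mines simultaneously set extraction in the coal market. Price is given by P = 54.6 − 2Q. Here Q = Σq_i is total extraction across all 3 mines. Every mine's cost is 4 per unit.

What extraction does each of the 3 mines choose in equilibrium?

6.325

A representative mine's profit is π_i = q_i(54.6 − 2Q) − 4q_i, with Q = q_i + Σ_{j≠i} q_j.
First-order condition: 50.6 − 4q_i − 2Σ_{j≠i} q_j = 0.
With identical mines, set every q_j = q: then 50.6 − 4q − 4q = 0, i.e. q = 50.6/8 = 6.325.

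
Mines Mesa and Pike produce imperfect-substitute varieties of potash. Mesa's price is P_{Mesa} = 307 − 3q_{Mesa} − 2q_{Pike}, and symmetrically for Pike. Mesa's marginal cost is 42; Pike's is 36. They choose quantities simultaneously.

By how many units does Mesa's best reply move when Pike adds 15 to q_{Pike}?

-5

Mine Mesa's profit: π = q_{Mesa}(307 − 3q_{Mesa} − 2q_{Pike}) − 42q_{Mesa}.
∂π/∂q_{Mesa} = 265 − 6q_{Mesa} − 2q_{Pike} = 0 ⇒ q_{Mesa} = 265/6 − (1/3)q_{Pike}.
The reaction-function slope is −1/3, so a 15-unit rise in q_{Pike} moves q_{Mesa} by −1/3 × 15 = −5. Mesa's best response falls — the actions are strategic substitutes.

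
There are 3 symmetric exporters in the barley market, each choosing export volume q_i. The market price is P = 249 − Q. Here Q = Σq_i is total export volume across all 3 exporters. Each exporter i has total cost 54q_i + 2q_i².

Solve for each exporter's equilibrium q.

A representative exporter's profit is π_i = q_i(249 − Q) − 54q_i − 2q_i², with Q = q_i + Σ_{j≠i} q_j.
First-order condition: 195 − 6q_i − Σ_{j≠i} q_j = 0.
Imposing symmetry (q_j = q for all j) turns Σ_{j≠i} q_j into 2q, so 195 = 8q and q = 24.375.

24.375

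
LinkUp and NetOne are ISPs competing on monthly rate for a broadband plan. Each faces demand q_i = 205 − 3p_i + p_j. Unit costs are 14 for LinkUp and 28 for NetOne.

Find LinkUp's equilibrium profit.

4018.68

LinkUp's profit: π = (p_{LinkUp} − 14)(205 − 3p_{LinkUp} + p_{NetOne}).
∂π/∂p_{LinkUp} = 247 − 6p_{LinkUp} + p_{NetOne} = 0 ⇒ p_{LinkUp} = 247/6 + (1/6)p_{NetOne}.
Similarly p_{NetOne} = 289/6 + (1/6)p_{LinkUp}.
Plugging p_{NetOne} into LinkUp's best response: p_{LinkUp} = 247/6 + (1/6)(289/6 + (1/6)p_{LinkUp}) ⇒ (35/36)p_{LinkUp} = 1771/36, so p_{LinkUp} = 50.6.
Then p_{NetOne} = 289/6 + (1/6)·50.6 = 56.6.
q_{LinkUp} = 205 − 3·50.6 + 56.6 = 109.8.
Profit = (50.6 − 14)·109.8 = 4018.68.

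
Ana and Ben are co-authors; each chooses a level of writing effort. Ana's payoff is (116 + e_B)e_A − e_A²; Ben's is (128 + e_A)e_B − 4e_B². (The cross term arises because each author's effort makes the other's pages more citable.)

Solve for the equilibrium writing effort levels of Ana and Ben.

Expanding Ana's payoff: 116e_A + e_Be_A − e_A².
∂π/∂e_A = 116 + e_B − 2e_A = 0, so e_A = 58 + 0.5e_B.
Likewise for Ben: e_B = 16 + 0.125e_A.
Substituting the second reaction function into the first: e_A = 58 + 0.5(16 + 0.125e_A), which gives 0.9375e_A = 66 ⇒ e_A = 70.4.
Then e_B = 16 + 0.125·70.4 = 24.8.

70.4, 24.8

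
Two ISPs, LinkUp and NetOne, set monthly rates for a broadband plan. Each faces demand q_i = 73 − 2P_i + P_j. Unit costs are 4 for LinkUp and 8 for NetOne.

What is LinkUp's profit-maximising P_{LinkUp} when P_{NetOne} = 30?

LinkUp's profit: π = (P_{LinkUp} − 4)(73 − 2P_{LinkUp} + P_{NetOne}).
∂π/∂P_{LinkUp} = 81 − 4P_{LinkUp} + P_{NetOne} = 0 ⇒ P_{LinkUp} = 20.25 + 0.25P_{NetOne}.
At P_{NetOne} = 30: P_{LinkUp} = 20.25 + 0.25·30 = 27.75.

27.75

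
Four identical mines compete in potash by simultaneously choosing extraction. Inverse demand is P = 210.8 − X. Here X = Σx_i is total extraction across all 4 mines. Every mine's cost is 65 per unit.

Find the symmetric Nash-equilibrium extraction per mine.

29.16

A representative mine's profit is π_i = x_i(210.8 − X) − 65x_i, with X = x_i + Σ_{j≠i} x_j.
First-order condition: 145.8 − 2x_i − Σ_{j≠i} x_j = 0.
In a symmetric equilibrium every mine chooses the same x, so Σ_{j≠i} x_j = 3x. The condition becomes 145.8 − 5x = 0, giving x = 145.8/5 = 29.16.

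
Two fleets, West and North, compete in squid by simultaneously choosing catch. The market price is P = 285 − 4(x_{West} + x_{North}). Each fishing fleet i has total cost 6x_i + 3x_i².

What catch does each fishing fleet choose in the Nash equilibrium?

Fishing fleet West's profit: π = x_{West}(285 − 4(x_{West} + x_{North})) − 6x_{West} − 3x_{West}².
∂π/∂x_{West} = 279 − 14x_{West} − 4x_{North} = 0, so x_{West} = 279/14 − (2/7)x_{North}.
The game is symmetric, so in equilibrium x_{North} = x_{West}: the reaction function gives (9/7)x_{West} = 279/14, hence x_{West} = 15.5.

15.5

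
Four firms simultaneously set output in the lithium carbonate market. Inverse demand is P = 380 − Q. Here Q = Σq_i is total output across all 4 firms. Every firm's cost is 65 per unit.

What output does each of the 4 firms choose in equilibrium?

A representative firm's profit is π_i = q_i(380 − Q) − 65q_i, with Q = q_i + Σ_{j≠i} q_j.
First-order condition: 315 − 2q_i − Σ_{j≠i} q_j = 0.
In a symmetric equilibrium every firm chooses the same q, so Σ_{j≠i} q_j = 3q. The condition becomes 315 − 5q = 0, giving q = 315/5 = 63.

63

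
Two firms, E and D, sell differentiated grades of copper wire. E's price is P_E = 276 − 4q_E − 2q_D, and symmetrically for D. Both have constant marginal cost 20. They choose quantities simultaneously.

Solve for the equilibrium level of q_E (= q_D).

Firm E's profit: π = q_E(276 − 4q_E − 2q_D) − 20q_E.
∂π/∂q_E = 256 − 8q_E − 2q_D = 0 ⇒ q_E = 32 − 0.25q_D.
The game is symmetric, so in equilibrium q_D = q_E: the reaction function gives 1.25q_E = 32, hence q_E = 25.6.

25.6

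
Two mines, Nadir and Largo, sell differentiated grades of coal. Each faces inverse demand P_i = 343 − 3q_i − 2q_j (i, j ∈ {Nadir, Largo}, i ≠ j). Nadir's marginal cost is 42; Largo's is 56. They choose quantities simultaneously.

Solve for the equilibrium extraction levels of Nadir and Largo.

38.5, 35

Mine Nadir's profit: π = q_{Nadir}(343 − 3q_{Nadir} − 2q_{Largo}) − 42q_{Nadir}.
∂π/∂q_{Nadir} = 301 − 6q_{Nadir} − 2q_{Largo} = 0 ⇒ q_{Nadir} = 301/6 − (1/3)q_{Largo}.
Similarly q_{Largo} = 287/6 − (1/3)q_{Nadir}.
Plugging q_{Largo} into Nadir's best response: q_{Nadir} = 301/6 − (1/3)(287/6 − (1/3)q_{Nadir}) ⇒ (8/9)q_{Nadir} = 308/9, so q_{Nadir} = 38.5.
Then q_{Largo} = 287/6 − (1/3)·38.5 = 35.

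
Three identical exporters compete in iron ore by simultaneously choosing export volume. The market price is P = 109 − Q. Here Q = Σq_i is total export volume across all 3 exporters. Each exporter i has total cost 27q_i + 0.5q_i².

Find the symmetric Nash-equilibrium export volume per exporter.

A representative exporter's profit is π_i = q_i(109 − Q) − 27q_i − 0.5q_i², with Q = q_i + Σ_{j≠i} q_j.
First-order condition: 82 − 3q_i − Σ_{j≠i} q_j = 0.
In a symmetric equilibrium every exporter chooses the same q, so Σ_{j≠i} q_j = 2q. The condition becomes 82 − 5q = 0, giving q = 82/5 = 16.4.

16.4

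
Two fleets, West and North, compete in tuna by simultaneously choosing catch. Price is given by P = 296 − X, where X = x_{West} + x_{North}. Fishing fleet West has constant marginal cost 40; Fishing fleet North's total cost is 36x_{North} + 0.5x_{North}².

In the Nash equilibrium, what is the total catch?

Fishing fleet West's profit: π = x_{West}(296 − (x_{West} + x_{North})) − 40x_{West}.
∂π/∂x_{West} = 256 − 2x_{West} − x_{North} = 0, so x_{West} = 128 − 0.5x_{North}.
For North: ∂π/∂x_{North} = 260 − 3x_{North} − x_{West} = 0 ⇒ x_{North} = 260/3 − (1/3)x_{West}.
Solving the two reaction functions simultaneously: (1 − (−0.5)(−1/3))x_{West} = 128 − 0.5·(260/3), so (5/6)x_{West} = 254/3 and x_{West} = 101.6.
Then x_{North} = 260/3 − (1/3)·101.6 = 52.8.
Total catch: 101.6 + 52.8 = 154.4.

154.4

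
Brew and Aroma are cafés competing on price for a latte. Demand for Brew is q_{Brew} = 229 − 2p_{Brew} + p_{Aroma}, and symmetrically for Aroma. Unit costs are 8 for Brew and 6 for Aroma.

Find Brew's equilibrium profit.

10775.12

Brew's profit: π = (p_{Brew} − 8)(229 − 2p_{Brew} + p_{Aroma}).
∂π/∂p_{Brew} = 245 − 4p_{Brew} + p_{Aroma} = 0 ⇒ p_{Brew} = 61.25 + 0.25p_{Aroma}.
Similarly p_{Aroma} = 60.25 + 0.25p_{Brew}.
Plugging p_{Aroma} into Brew's best response: p_{Brew} = 61.25 + 0.25(60.25 + 0.25p_{Brew}) ⇒ 0.9375p_{Brew} = 76.3125, so p_{Brew} = 81.4.
Then p_{Aroma} = 60.25 + 0.25·81.4 = 80.6.
q_{Brew} = 229 − 2·81.4 + 80.6 = 146.8.
Profit = (81.4 − 8)·146.8 = 10775.12.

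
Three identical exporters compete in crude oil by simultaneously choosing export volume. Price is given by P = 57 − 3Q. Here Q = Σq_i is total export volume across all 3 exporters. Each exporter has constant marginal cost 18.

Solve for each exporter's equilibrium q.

3.25

A representative exporter's profit is π_i = q_i(57 − 3Q) − 18q_i, with Q = q_i + Σ_{j≠i} q_j.
First-order condition: 39 − 6q_i − 3Σ_{j≠i} q_j = 0.
Imposing symmetry (q_j = q for all j) turns Σ_{j≠i} q_j into 2q, so 39 = 12q and q = 3.25.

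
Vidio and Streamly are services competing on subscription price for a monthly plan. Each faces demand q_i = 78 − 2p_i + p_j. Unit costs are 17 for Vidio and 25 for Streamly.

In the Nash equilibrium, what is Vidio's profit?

Vidio's profit: π = (p_{Vidio} − 17)(78 − 2p_{Vidio} + p_{Streamly}).
∂π/∂p_{Vidio} = 112 − 4p_{Vidio} + p_{Streamly} = 0 ⇒ p_{Vidio} = 28 + 0.25p_{Streamly}.
Similarly p_{Streamly} = 32 + 0.25p_{Vidio}.
Substituting the second reaction function into the first: p_{Vidio} = 28 + 0.25(32 + 0.25p_{Vidio}), which gives 0.9375p_{Vidio} = 36 ⇒ p_{Vidio} = 38.4.
Then p_{Streamly} = 32 + 0.25·38.4 = 41.6.
q_{Vidio} = 78 − 2·38.4 + 41.6 = 42.8.
Profit = (38.4 − 17)·42.8 = 915.92.

915.92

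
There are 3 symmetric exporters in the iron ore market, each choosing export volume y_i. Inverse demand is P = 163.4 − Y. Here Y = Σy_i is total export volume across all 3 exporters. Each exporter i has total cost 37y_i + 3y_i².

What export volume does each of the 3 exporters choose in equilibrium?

12.64

A representative exporter's profit is π_i = y_i(163.4 − Y) − 37y_i − 3y_i², with Y = y_i + Σ_{j≠i} y_j.
First-order condition: 126.4 − 8y_i − Σ_{j≠i} y_j = 0.
Imposing symmetry (y_j = y for all j) turns Σ_{j≠i} y_j into 2y, so 126.4 = 10y and y = 12.64.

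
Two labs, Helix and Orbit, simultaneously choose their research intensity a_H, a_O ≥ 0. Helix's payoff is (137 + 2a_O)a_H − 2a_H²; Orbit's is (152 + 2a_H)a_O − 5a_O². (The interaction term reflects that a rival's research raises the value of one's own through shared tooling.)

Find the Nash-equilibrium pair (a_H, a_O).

46.5, 24.5

Expanding Helix's payoff: 137a_H + 2a_Oa_H − 2a_H².
∂π/∂a_H = 137 + 2a_O − 4a_H = 0, so a_H = 34.25 + 0.5a_O.
Likewise for Orbit: a_O = 15.2 + 0.2a_H.
Substituting the second reaction function into the first: a_H = 34.25 + 0.5(15.2 + 0.2a_H), which gives 0.9a_H = 41.85 ⇒ a_H = 46.5.
Then a_O = 15.2 + 0.2·46.5 = 24.5.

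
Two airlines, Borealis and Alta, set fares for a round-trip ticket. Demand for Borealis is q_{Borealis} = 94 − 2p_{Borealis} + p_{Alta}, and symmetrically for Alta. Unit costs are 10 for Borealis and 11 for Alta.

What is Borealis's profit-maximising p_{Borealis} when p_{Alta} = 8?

Borealis's profit: π = (p_{Borealis} − 10)(94 − 2p_{Borealis} + p_{Alta}).
∂π/∂p_{Borealis} = 114 − 4p_{Borealis} + p_{Alta} = 0 ⇒ p_{Borealis} = 28.5 + 0.25p_{Alta}.
At p_{Alta} = 8: p_{Borealis} = 28.5 + 0.25·8 = 30.5.

30.5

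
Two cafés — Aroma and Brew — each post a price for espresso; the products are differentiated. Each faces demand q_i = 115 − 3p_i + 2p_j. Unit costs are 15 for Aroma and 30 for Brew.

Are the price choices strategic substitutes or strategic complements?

strategic complements

Aroma's profit: π = (p_{Aroma} − 15)(115 − 3p_{Aroma} + 2p_{Brew}).
∂π/∂p_{Aroma} = 160 − 6p_{Aroma} + 2p_{Brew} = 0 ⇒ p_{Aroma} = 80/3 + (1/3)p_{Brew}.
The best-response slope dp_{Aroma}/dp_{Brew} = 1/3 > 0: the reaction function is upward-sloping, so the choices are strategic complements.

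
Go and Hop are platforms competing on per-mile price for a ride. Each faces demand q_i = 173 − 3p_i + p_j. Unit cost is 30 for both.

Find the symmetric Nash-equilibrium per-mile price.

Go's profit: π = (p_{Go} − 30)(173 − 3p_{Go} + p_{Hop}).
∂π/∂p_{Go} = 263 − 6p_{Go} + p_{Hop} = 0 ⇒ p_{Go} = 263/6 + (1/6)p_{Hop}.
By symmetry p_{Hop} = p_{Go}; substituting into the reaction function, (5/6)p_{Go} = 263/6 and p_{Go} = 52.6.

52.6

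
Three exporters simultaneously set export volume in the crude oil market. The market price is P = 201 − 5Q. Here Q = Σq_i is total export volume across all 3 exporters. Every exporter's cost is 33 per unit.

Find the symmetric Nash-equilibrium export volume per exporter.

A representative exporter's profit is π_i = q_i(201 − 5Q) − 33q_i, with Q = q_i + Σ_{j≠i} q_j.
First-order condition: 168 − 10q_i − 5Σ_{j≠i} q_j = 0.
With identical exporters, set every q_j = q: then 168 − 10q − 10q = 0, i.e. q = 168/20 = 8.4.

8.4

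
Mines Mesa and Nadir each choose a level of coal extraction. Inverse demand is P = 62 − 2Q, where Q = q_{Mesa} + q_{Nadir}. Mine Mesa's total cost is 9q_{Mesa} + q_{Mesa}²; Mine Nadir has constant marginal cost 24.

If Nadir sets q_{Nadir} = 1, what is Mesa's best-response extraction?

Mine Mesa's profit: π = q_{Mesa}(62 − 2(q_{Mesa} + q_{Nadir})) − 9q_{Mesa} − q_{Mesa}².
∂π/∂q_{Mesa} = 53 − 6q_{Mesa} − 2q_{Nadir} = 0, so q_{Mesa} = 53/6 − (1/3)q_{Nadir}.
At q_{Nadir} = 1: q_{Mesa} = 53/6 − (1/3)·1 = 8.5.

8.5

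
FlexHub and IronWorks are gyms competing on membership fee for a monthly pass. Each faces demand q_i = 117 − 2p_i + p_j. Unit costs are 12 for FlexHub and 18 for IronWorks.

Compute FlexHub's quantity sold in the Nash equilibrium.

FlexHub's profit: π = (p_{FlexHub} − 12)(117 − 2p_{FlexHub} + p_{IronWorks}).
∂π/∂p_{FlexHub} = 141 − 4p_{FlexHub} + p_{IronWorks} = 0 ⇒ p_{FlexHub} = 35.25 + 0.25p_{IronWorks}.
Similarly p_{IronWorks} = 38.25 + 0.25p_{FlexHub}.
Plugging p_{IronWorks} into FlexHub's best response: p_{FlexHub} = 35.25 + 0.25(38.25 + 0.25p_{FlexHub}) ⇒ 0.9375p_{FlexHub} = 44.8125, so p_{FlexHub} = 47.8.
Then p_{IronWorks} = 38.25 + 0.25·47.8 = 50.2.
q_{FlexHub} = 117 − 2·47.8 + 50.2 = 71.6.

71.6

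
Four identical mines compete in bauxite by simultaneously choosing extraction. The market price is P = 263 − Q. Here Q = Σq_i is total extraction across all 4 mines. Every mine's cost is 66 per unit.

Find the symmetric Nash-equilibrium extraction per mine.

A representative mine's profit is π_i = q_i(263 − Q) − 66q_i, with Q = q_i + Σ_{j≠i} q_j.
First-order condition: 197 − 2q_i − Σ_{j≠i} q_j = 0.
In a symmetric equilibrium every mine chooses the same q, so Σ_{j≠i} q_j = 3q. The condition becomes 197 − 5q = 0, giving q = 197/5 = 39.4.

39.4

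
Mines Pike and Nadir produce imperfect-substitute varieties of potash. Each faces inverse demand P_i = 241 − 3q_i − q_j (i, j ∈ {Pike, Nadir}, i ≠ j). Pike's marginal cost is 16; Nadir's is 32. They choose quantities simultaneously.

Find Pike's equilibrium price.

Mine Pike's profit: π = q_{Pike}(241 − 3q_{Pike} − q_{Nadir}) − 16q_{Pike}.
∂π/∂q_{Pike} = 225 − 6q_{Pike} − q_{Nadir} = 0 ⇒ q_{Pike} = 37.5 − (1/6)q_{Nadir}.
Similarly q_{Nadir} = 209/6 − (1/6)q_{Pike}.
Solving the two reaction functions simultaneously: (1 − (−1/6)(−1/6))q_{Pike} = 37.5 − (1/6)·(209/6), so (35/36)q_{Pike} = 1141/36 and q_{Pike} = 32.6.
Then q_{Nadir} = 209/6 − (1/6)·32.6 = 29.4.
P_{Pike} = 241 − 3·32.6 − 29.4 = 113.8.

113.8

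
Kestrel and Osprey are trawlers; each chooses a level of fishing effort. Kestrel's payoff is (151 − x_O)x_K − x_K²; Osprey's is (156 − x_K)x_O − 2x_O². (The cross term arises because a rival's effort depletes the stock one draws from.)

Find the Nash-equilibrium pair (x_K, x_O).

64, 23

Expanding Kestrel's payoff: 151x_K − x_Ox_K − x_K².
∂π/∂x_K = 151 − x_O − 2x_K = 0, so x_K = 75.5 − 0.5x_O.
Likewise for Osprey: x_O = 39 − 0.25x_K.
Plugging x_O into Kestrel's best response: x_K = 75.5 − 0.5(39 − 0.25x_K) ⇒ 0.875x_K = 56, so x_K = 64.
Then x_O = 39 − 0.25·64 = 23.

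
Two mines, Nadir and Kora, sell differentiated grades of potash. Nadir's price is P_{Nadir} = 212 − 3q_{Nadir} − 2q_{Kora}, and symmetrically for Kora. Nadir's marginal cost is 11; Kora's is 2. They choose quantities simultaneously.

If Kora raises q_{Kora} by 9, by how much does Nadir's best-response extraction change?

Mine Nadir's profit: π = q_{Nadir}(212 − 3q_{Nadir} − 2q_{Kora}) − 11q_{Nadir}.
∂π/∂q_{Nadir} = 201 − 6q_{Nadir} − 2q_{Kora} = 0 ⇒ q_{Nadir} = 33.5 − (1/3)q_{Kora}.
The reaction-function slope is −1/3, so a 9-unit rise in q_{Kora} moves q_{Nadir} by −1/3 × 9 = −3. Nadir's best response falls — the actions are strategic substitutes.

-3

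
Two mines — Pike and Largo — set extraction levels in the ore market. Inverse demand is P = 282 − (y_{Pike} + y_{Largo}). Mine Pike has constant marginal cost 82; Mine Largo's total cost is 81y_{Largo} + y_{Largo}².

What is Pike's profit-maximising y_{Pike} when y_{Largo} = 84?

Mine Pike's profit: π = y_{Pike}(282 − (y_{Pike} + y_{Largo})) − 82y_{Pike}.
∂π/∂y_{Pike} = 200 − 2y_{Pike} − y_{Largo} = 0, so y_{Pike} = 100 − 0.5y_{Largo}.
At y_{Largo} = 84: y_{Pike} = 100 − 0.5·84 = 58.

58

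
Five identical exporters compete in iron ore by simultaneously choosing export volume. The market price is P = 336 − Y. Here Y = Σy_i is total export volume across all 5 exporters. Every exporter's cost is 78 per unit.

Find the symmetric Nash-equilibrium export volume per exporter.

A representative exporter's profit is π_i = y_i(336 − Y) − 78y_i, with Y = y_i + Σ_{j≠i} y_j.
First-order condition: 258 − 2y_i − Σ_{j≠i} y_j = 0.
In a symmetric equilibrium every exporter chooses the same y, so Σ_{j≠i} y_j = 4y. The condition becomes 258 − 6y = 0, giving y = 258/6 = 43.

43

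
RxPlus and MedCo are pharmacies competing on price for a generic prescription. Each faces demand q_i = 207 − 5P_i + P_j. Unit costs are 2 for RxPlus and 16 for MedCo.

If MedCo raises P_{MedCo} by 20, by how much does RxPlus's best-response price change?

RxPlus's profit: π = (P_{RxPlus} − 2)(207 − 5P_{RxPlus} + P_{MedCo}).
∂π/∂P_{RxPlus} = 217 − 10P_{RxPlus} + P_{MedCo} = 0 ⇒ P_{RxPlus} = 21.7 + 0.1P_{MedCo}.
The reaction-function slope is 0.1, so a 20-unit rise in P_{MedCo} moves P_{RxPlus} by 0.1 × 20 = 2. RxPlus's best response rises — the actions are strategic complements.

2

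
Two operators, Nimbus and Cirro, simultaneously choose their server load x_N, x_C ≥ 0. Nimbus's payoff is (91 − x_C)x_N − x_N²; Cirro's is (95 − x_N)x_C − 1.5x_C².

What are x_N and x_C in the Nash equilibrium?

Expanding Nimbus's payoff: 91x_N − x_Cx_N − x_N².
∂π/∂x_N = 91 − x_C − 2x_N = 0, so x_N = 45.5 − 0.5x_C.
Likewise for Cirro: x_C = 95/3 − (1/3)x_N.
Plugging x_C into Nimbus's best response: x_N = 45.5 − 0.5(95/3 − (1/3)x_N) ⇒ (5/6)x_N = 89/3, so x_N = 35.6.
Then x_C = 95/3 − (1/3)·35.6 = 19.8.

35.6, 19.8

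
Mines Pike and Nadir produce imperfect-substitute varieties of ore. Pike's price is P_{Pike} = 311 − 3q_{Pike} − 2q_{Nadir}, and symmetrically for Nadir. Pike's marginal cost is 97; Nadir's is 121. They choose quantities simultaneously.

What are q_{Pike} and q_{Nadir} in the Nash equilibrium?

Mine Pike's profit: π = q_{Pike}(311 − 3q_{Pike} − 2q_{Nadir}) − 97q_{Pike}.
∂π/∂q_{Pike} = 214 − 6q_{Pike} − 2q_{Nadir} = 0 ⇒ q_{Pike} = 107/3 − (1/3)q_{Nadir}.
Similarly q_{Nadir} = 95/3 − (1/3)q_{Pike}.
Solving the two reaction functions simultaneously: (1 − (−1/3)(−1/3))q_{Pike} = 107/3 − (1/3)·(95/3), so (8/9)q_{Pike} = 226/9 and q_{Pike} = 28.25.
Then q_{Nadir} = 95/3 − (1/3)·28.25 = 22.25.

28.25, 22.25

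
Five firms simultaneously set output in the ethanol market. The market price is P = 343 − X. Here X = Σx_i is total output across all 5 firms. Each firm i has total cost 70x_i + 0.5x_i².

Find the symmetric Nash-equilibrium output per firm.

A representative firm's profit is π_i = x_i(343 − X) − 70x_i − 0.5x_i², with X = x_i + Σ_{j≠i} x_j.
First-order condition: 273 − 3x_i − Σ_{j≠i} x_j = 0.
Imposing symmetry (x_j = x for all j) turns Σ_{j≠i} x_j into 4x, so 273 = 7x and x = 39.

39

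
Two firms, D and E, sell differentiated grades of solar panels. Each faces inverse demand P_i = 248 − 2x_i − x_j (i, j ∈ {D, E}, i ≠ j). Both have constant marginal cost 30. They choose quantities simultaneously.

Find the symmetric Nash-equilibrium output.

43.6

Firm D's profit: π = x_D(248 − 2x_D − x_E) − 30x_D.
∂π/∂x_D = 218 − 4x_D − x_E = 0 ⇒ x_D = 54.5 − 0.25x_E.
The game is symmetric, so in equilibrium x_E = x_D: the reaction function gives 1.25x_D = 54.5, hence x_D = 43.6.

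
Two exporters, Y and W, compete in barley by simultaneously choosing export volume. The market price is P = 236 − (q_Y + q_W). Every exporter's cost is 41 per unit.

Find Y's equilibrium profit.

4225

Exporter Y's profit: π = q_Y(236 − (q_Y + q_W)) − 41q_Y.
∂π/∂q_Y = 195 − 2q_Y − q_W = 0, so q_Y = 97.5 − 0.5q_W.
The game is symmetric, so in equilibrium q_W = q_Y: the reaction function gives 1.5q_Y = 97.5, hence q_Y = 65.
Price P = 236 − 130 = 106.
Y's profit: (106 − 41)·65 = 4225.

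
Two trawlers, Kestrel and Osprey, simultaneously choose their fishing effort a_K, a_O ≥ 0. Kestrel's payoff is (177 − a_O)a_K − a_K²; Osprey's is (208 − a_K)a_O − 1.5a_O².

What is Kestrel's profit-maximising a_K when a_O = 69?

54

Expanding Kestrel's payoff: 177a_K − a_Oa_K − a_K².
∂π/∂a_K = 177 − a_O − 2a_K = 0, so a_K = 88.5 − 0.5a_O.
At a_O = 69: a_K = 88.5 − 0.5·69 = 54.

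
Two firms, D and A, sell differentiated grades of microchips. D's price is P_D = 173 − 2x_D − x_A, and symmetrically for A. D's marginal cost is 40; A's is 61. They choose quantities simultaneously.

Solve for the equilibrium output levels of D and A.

28, 21

Firm D's profit: π = x_D(173 − 2x_D − x_A) − 40x_D.
∂π/∂x_D = 133 − 4x_D − x_A = 0 ⇒ x_D = 33.25 − 0.25x_A.
Similarly x_A = 28 − 0.25x_D.
Plugging x_A into D's best response: x_D = 33.25 − 0.25(28 − 0.25x_D) ⇒ 0.9375x_D = 26.25, so x_D = 28.
Then x_A = 28 − 0.25·28 = 21.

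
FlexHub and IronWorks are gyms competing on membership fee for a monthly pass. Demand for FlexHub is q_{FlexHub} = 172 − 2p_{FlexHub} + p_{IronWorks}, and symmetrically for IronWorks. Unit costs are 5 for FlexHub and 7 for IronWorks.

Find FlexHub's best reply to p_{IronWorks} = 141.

80.75

FlexHub's profit: π = (p_{FlexHub} − 5)(172 − 2p_{FlexHub} + p_{IronWorks}).
∂π/∂p_{FlexHub} = 182 − 4p_{FlexHub} + p_{IronWorks} = 0 ⇒ p_{FlexHub} = 45.5 + 0.25p_{IronWorks}.
At p_{IronWorks} = 141: p_{FlexHub} = 45.5 + 0.25·141 = 80.75.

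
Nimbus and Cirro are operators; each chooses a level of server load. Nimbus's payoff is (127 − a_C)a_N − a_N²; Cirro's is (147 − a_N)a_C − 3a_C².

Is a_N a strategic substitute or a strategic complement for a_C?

Expanding Nimbus's payoff: 127a_N − a_Ca_N − a_N².
∂π/∂a_N = 127 − a_C − 2a_N = 0, so a_N = 63.5 − 0.5a_C.
The best-response slope da_N/da_C = −0.5 < 0: the reaction function is downward-sloping, so the choices are strategic substitutes.

strategic substitutes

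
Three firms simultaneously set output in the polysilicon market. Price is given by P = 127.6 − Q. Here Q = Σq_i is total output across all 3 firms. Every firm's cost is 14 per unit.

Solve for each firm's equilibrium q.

A representative firm's profit is π_i = q_i(127.6 − Q) − 14q_i, with Q = q_i + Σ_{j≠i} q_j.
First-order condition: 113.6 − 2q_i − Σ_{j≠i} q_j = 0.
Imposing symmetry (q_j = q for all j) turns Σ_{j≠i} q_j into 2q, so 113.6 = 4q and q = 28.4.

28.4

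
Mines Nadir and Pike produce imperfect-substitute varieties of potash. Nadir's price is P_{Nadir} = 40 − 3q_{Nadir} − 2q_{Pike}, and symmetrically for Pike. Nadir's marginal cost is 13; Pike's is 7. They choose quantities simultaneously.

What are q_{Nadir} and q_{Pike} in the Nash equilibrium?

Mine Nadir's profit: π = q_{Nadir}(40 − 3q_{Nadir} − 2q_{Pike}) − 13q_{Nadir}.
∂π/∂q_{Nadir} = 27 − 6q_{Nadir} − 2q_{Pike} = 0 ⇒ q_{Nadir} = 4.5 − (1/3)q_{Pike}.
Similarly q_{Pike} = 5.5 − (1/3)q_{Nadir}.
Solving the two reaction functions simultaneously: (1 − (−1/3)(−1/3))q_{Nadir} = 4.5 − (1/3)·5.5, so (8/9)q_{Nadir} = 8/3 and q_{Nadir} = 3.
Then q_{Pike} = 5.5 − (1/3)·3 = 4.5.

3, 4.5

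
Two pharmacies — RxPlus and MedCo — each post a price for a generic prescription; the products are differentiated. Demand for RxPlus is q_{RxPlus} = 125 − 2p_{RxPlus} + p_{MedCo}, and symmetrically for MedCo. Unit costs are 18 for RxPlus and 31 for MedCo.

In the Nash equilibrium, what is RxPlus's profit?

2797.52

RxPlus's profit: π = (p_{RxPlus} − 18)(125 − 2p_{RxPlus} + p_{MedCo}).
∂π/∂p_{RxPlus} = 161 − 4p_{RxPlus} + p_{MedCo} = 0 ⇒ p_{RxPlus} = 40.25 + 0.25p_{MedCo}.
Similarly p_{MedCo} = 46.75 + 0.25p_{RxPlus}.
Solving the two reaction functions simultaneously: (1 − (0.25)(0.25))p_{RxPlus} = 40.25 + 0.25·46.75, so 0.9375p_{RxPlus} = 51.9375 and p_{RxPlus} = 55.4.
Then p_{MedCo} = 46.75 + 0.25·55.4 = 60.6.
q_{RxPlus} = 125 − 2·55.4 + 60.6 = 74.8.
Profit = (55.4 − 18)·74.8 = 2797.52.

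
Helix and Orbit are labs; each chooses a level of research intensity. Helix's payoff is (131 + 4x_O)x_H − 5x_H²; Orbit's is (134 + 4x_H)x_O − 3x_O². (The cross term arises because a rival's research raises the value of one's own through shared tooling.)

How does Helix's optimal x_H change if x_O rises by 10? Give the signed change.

4

Expanding Helix's payoff: 131x_H + 4x_Ox_H − 5x_H².
∂π/∂x_H = 131 + 4x_O − 10x_H = 0, so x_H = 13.1 + 0.4x_O.
The reaction-function slope is 0.4, so a 10-unit rise in x_O moves x_H by 0.4 × 10 = 4. Helix's best response rises — the actions are strategic complements.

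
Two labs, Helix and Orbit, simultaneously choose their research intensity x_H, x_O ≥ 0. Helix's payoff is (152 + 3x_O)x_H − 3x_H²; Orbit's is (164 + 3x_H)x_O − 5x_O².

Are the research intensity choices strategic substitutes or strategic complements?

Expanding Helix's payoff: 152x_H + 3x_Ox_H − 3x_H².
∂π/∂x_H = 152 + 3x_O − 6x_H = 0, so x_H = 76/3 + 0.5x_O.
The best-response slope dx_H/dx_O = 0.5 > 0: the reaction function is upward-sloping, so the choices are strategic complements.

strategic complements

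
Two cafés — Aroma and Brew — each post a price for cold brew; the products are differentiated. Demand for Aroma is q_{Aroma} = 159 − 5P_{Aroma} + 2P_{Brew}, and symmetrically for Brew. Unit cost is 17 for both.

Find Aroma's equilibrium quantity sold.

67.5

Aroma's profit: π = (P_{Aroma} − 17)(159 − 5P_{Aroma} + 2P_{Brew}).
∂π/∂P_{Aroma} = 244 − 10P_{Aroma} + 2P_{Brew} = 0 ⇒ P_{Aroma} = 24.4 + 0.2P_{Brew}.
Setting P_{Aroma} = P_{Brew} in the reaction function: P_{Aroma} = 24.4 + 0.2P_{Aroma}, so P_{Aroma} = 24.4 / 0.8 = 30.5.
q_{Aroma} = 159 − 5·30.5 + 2·30.5 = 67.5.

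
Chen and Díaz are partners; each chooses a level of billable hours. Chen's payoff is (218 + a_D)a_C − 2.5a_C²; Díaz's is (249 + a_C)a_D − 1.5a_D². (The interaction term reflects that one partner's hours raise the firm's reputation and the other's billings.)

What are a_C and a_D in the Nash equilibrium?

64.5, 104.5

Expanding Chen's payoff: 218a_C + a_Da_C − 2.5a_C².
∂π/∂a_C = 218 + a_D − 5a_C = 0, so a_C = 43.6 + 0.2a_D.
Likewise for Díaz: a_D = 83 + (1/3)a_C.
Solving the two reaction functions simultaneously: (1 − (0.2)(1/3))a_C = 43.6 + 0.2·83, so (14/15)a_C = 60.2 and a_C = 64.5.
Then a_D = 83 + (1/3)·64.5 = 104.5.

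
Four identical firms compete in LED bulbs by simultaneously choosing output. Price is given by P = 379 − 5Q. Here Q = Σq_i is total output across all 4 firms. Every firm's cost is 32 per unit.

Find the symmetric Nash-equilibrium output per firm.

13.88

A representative firm's profit is π_i = q_i(379 − 5Q) − 32q_i, with Q = q_i + Σ_{j≠i} q_j.
First-order condition: 347 − 10q_i − 5Σ_{j≠i} q_j = 0.
Imposing symmetry (q_j = q for all j) turns Σ_{j≠i} q_j into 3q, so 347 = 25q and q = 13.88.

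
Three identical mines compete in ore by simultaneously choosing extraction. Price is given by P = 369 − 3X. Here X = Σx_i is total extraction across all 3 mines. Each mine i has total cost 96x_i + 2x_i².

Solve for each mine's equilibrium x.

A representative mine's profit is π_i = x_i(369 − 3X) − 96x_i − 2x_i², with X = x_i + Σ_{j≠i} x_j.
First-order condition: 273 − 10x_i − 3Σ_{j≠i} x_j = 0.
Imposing symmetry (x_j = x for all j) turns Σ_{j≠i} x_j into 2x, so 273 = 16x and x = 17.0625.

17.0625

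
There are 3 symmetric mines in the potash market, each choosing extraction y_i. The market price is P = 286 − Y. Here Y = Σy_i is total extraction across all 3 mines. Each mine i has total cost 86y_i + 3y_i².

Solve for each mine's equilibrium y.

A representative mine's profit is π_i = y_i(286 − Y) − 86y_i − 3y_i², with Y = y_i + Σ_{j≠i} y_j.
First-order condition: 200 − 8y_i − Σ_{j≠i} y_j = 0.
In a symmetric equilibrium every mine chooses the same y, so Σ_{j≠i} y_j = 2y. The condition becomes 200 − 10y = 0, giving y = 200/10 = 20.

20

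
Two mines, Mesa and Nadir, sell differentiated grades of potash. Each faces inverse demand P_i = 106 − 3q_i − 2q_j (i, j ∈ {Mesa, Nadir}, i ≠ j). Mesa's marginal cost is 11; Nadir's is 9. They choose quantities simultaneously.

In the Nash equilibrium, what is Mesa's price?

46.25

Mine Mesa's profit: π = q_{Mesa}(106 − 3q_{Mesa} − 2q_{Nadir}) − 11q_{Mesa}.
∂π/∂q_{Mesa} = 95 − 6q_{Mesa} − 2q_{Nadir} = 0 ⇒ q_{Mesa} = 95/6 − (1/3)q_{Nadir}.
Similarly q_{Nadir} = 97/6 − (1/3)q_{Mesa}.
Solving the two reaction functions simultaneously: (1 − (−1/3)(−1/3))q_{Mesa} = 95/6 − (1/3)·(97/6), so (8/9)q_{Mesa} = 94/9 and q_{Mesa} = 11.75.
Then q_{Nadir} = 97/6 − (1/3)·11.75 = 12.25.
P_{Mesa} = 106 − 3·11.75 − 2·12.25 = 46.25.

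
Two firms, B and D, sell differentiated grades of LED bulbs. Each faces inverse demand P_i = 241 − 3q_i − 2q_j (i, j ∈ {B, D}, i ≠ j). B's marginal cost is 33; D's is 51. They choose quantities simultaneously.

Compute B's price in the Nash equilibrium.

Firm B's profit: π = q_B(241 − 3q_B − 2q_D) − 33q_B.
∂π/∂q_B = 208 − 6q_B − 2q_D = 0 ⇒ q_B = 104/3 − (1/3)q_D.
Similarly q_D = 95/3 − (1/3)q_B.
Substituting the second reaction function into the first: q_B = 104/3 − (1/3)(95/3 − (1/3)q_B), which gives (8/9)q_B = 217/9 ⇒ q_B = 27.125.
Then q_D = 95/3 − (1/3)·27.125 = 22.625.
P_B = 241 − 3·27.125 − 2·22.625 = 114.375.

114.375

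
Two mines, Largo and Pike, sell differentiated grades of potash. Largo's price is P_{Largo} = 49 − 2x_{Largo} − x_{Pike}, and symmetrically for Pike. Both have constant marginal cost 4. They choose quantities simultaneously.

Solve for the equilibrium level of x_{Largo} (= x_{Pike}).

9

Mine Largo's profit: π = x_{Largo}(49 − 2x_{Largo} − x_{Pike}) − 4x_{Largo}.
∂π/∂x_{Largo} = 45 − 4x_{Largo} − x_{Pike} = 0 ⇒ x_{Largo} = 11.25 − 0.25x_{Pike}.
The game is symmetric, so in equilibrium x_{Pike} = x_{Largo}: the reaction function gives 1.25x_{Largo} = 11.25, hence x_{Largo} = 9.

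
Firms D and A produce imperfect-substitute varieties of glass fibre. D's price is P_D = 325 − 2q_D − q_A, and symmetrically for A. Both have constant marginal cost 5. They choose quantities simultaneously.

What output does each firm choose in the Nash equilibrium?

64

Firm D's profit: π = q_D(325 − 2q_D − q_A) − 5q_D.
∂π/∂q_D = 320 − 4q_D − q_A = 0 ⇒ q_D = 80 − 0.25q_A.
Setting q_D = q_A in the reaction function: q_D = 80 − 0.25q_D, so q_D = 80 / 1.25 = 64.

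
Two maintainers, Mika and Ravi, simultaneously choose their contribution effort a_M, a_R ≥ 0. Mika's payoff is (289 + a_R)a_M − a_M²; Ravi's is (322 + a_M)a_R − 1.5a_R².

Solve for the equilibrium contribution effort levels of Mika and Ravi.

237.8, 186.6

Expanding Mika's payoff: 289a_M + a_Ra_M − a_M².
∂π/∂a_M = 289 + a_R − 2a_M = 0, so a_M = 144.5 + 0.5a_R.
Likewise for Ravi: a_R = 322/3 + (1/3)a_M.
Substituting the second reaction function into the first: a_M = 144.5 + 0.5(322/3 + (1/3)a_M), which gives (5/6)a_M = 1189/6 ⇒ a_M = 237.8.
Then a_R = 322/3 + (1/3)·237.8 = 186.6.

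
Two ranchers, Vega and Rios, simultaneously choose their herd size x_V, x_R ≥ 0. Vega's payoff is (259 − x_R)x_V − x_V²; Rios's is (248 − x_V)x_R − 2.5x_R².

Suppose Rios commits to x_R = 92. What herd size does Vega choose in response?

83.5

Expanding Vega's payoff: 259x_V − x_Rx_V − x_V².
∂π/∂x_V = 259 − x_R − 2x_V = 0, so x_V = 129.5 − 0.5x_R.
At x_R = 92: x_V = 129.5 − 0.5·92 = 83.5.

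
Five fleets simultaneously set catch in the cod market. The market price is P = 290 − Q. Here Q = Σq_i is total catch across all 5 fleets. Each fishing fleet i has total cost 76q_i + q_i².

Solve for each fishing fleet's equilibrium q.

26.75

A representative fishing fleet's profit is π_i = q_i(290 − Q) − 76q_i − q_i², with Q = q_i + Σ_{j≠i} q_j.
First-order condition: 214 − 4q_i − Σ_{j≠i} q_j = 0.
With identical fishing fleets, set every q_j = q: then 214 − 4q − 4q = 0, i.e. q = 214/8 = 26.75.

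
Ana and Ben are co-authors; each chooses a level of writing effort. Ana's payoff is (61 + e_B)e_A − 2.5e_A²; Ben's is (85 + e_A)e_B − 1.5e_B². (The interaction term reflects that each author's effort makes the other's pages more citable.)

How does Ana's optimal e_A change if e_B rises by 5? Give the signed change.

Expanding Ana's payoff: 61e_A + e_Be_A − 2.5e_A².
∂π/∂e_A = 61 + e_B − 5e_A = 0, so e_A = 12.2 + 0.2e_B.
The reaction-function slope is 0.2, so a 5-unit rise in e_B moves e_A by 0.2 × 5 = 1. Ana's best response rises — the actions are strategic complements.

1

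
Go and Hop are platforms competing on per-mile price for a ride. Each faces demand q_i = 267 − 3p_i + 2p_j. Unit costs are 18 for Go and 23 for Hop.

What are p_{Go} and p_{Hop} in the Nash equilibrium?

Go's profit: π = (p_{Go} − 18)(267 − 3p_{Go} + 2p_{Hop}).
∂π/∂p_{Go} = 321 − 6p_{Go} + 2p_{Hop} = 0 ⇒ p_{Go} = 53.5 + (1/3)p_{Hop}.
Similarly p_{Hop} = 56 + (1/3)p_{Go}.
Substituting the second reaction function into the first: p_{Go} = 53.5 + (1/3)(56 + (1/3)p_{Go}), which gives (8/9)p_{Go} = 433/6 ⇒ p_{Go} = 81.1875.
Then p_{Hop} = 56 + (1/3)·81.1875 = 83.0625.

81.1875, 83.0625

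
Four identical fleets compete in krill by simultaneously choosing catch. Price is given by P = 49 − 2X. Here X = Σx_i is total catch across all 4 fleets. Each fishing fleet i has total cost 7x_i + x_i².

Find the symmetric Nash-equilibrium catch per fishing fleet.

A representative fishing fleet's profit is π_i = x_i(49 − 2X) − 7x_i − x_i², with X = x_i + Σ_{j≠i} x_j.
First-order condition: 42 − 6x_i − 2Σ_{j≠i} x_j = 0.
With identical fishing fleets, set every x_j = x: then 42 − 6x − 6x = 0, i.e. x = 42/12 = 3.5.

3.5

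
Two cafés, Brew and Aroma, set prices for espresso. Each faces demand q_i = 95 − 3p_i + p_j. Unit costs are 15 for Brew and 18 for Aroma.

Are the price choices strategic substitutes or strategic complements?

Brew's profit: π = (p_{Brew} − 15)(95 − 3p_{Brew} + p_{Aroma}).
∂π/∂p_{Brew} = 140 − 6p_{Brew} + p_{Aroma} = 0 ⇒ p_{Brew} = 70/3 + (1/6)p_{Aroma}.
The best-response slope dp_{Brew}/dp_{Aroma} = 1/6 > 0: the reaction function is upward-sloping, so the choices are strategic complements.

strategic complements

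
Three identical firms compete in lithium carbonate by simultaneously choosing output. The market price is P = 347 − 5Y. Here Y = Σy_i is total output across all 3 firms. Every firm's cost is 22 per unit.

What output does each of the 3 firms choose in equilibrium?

16.25

A representative firm's profit is π_i = y_i(347 − 5Y) − 22y_i, with Y = y_i + Σ_{j≠i} y_j.
First-order condition: 325 − 10y_i − 5Σ_{j≠i} y_j = 0.
In a symmetric equilibrium every firm chooses the same y, so Σ_{j≠i} y_j = 2y. The condition becomes 325 − 20y = 0, giving y = 325/20 = 16.25.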